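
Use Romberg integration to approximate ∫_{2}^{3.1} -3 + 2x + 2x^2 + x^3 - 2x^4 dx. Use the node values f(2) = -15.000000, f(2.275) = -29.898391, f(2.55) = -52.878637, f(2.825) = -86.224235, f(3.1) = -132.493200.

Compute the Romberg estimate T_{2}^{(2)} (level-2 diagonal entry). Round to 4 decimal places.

T_{0}^{(0)} (trapezoid, 1 panel, h=1.1000): -81.121260
T_{1}^{(0)} (trapezoid, 2 panels, h=0.5500): -69.643880
T_{2}^{(0)} (trapezoid, 4 panels, h=0.2750): -66.755662
T_{1}^{(1)} = -69.643880 + (-69.643880 − (-81.121260))/3 = -65.818087
T_{2}^{(1)} = -66.755662 + (-66.755662 − (-69.643880))/3 = -65.792923
T_{2}^{(2)} = -65.792923 + (-65.792923 − (-65.818087))/15 = -65.791245

-65.7912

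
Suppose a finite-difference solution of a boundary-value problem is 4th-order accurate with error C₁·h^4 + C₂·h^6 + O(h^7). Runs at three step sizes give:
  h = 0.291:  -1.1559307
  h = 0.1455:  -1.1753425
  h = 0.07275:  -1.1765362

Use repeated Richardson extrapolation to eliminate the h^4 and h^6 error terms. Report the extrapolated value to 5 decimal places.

First eliminate the h^4 term (factor 2^4 = 16):
  B₁ = (16·(-1.1753425) − (-1.1559307))/15 = -1.1766366
  B₂ = (16·(-1.1765362) − (-1.1753425))/15 = -1.1766158
Then eliminate the h^6 term (factor 2^6 = 64):
  (64·(-1.1766158) − (-1.1766366))/63 = -1.1766155

-1.17662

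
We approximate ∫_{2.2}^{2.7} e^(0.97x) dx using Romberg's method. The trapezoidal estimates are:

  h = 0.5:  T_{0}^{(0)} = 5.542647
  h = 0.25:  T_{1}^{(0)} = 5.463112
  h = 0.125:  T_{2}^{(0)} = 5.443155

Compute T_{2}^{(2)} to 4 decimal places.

Richardson extrapolation on the trapezoidal column (denominator 4−1=3):
T_{1}^{(1)} = 5.463112 + (5.463112 − 5.542647)/3 = 5.436600
T_{2}^{(1)} = (4·5.443155 − 5.463112) / 3 = 5.436503
T_{2}^{(2)} = 5.436503 + (5.436503 − 5.436600)/15 = 5.436497

5.4365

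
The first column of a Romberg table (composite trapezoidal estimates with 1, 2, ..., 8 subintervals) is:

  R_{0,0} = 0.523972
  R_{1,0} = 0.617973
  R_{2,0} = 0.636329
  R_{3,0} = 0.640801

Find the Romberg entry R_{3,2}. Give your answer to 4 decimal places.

0.6423

Richardson extrapolation on the trapezoidal column (denominator 4−1=3):
R_{2,1} = 0.636329 + (0.636329 − 0.617973)/3 = 0.642448
R_{3,1} = (4·0.640801 − 0.636329) / 3 = 0.642292
R_{3,2} = 0.642292 + (0.642292 − 0.642448)/15 = 0.642282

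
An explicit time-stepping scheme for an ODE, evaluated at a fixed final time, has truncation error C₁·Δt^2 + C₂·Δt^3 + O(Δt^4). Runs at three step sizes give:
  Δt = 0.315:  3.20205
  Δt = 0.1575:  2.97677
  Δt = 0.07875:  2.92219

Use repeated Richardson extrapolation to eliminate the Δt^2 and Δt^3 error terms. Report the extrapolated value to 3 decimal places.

First eliminate the Δt^2 term (factor 2^2 = 4):
  B₁ = (4·2.97677 − 3.20205)/3 = 2.90168
  B₂ = (4·2.92219 − 2.97677)/3 = 2.90400
Then eliminate the Δt^3 term (factor 2^3 = 8):
  (8·2.90400 − 2.90168)/7 = 2.90433

2.904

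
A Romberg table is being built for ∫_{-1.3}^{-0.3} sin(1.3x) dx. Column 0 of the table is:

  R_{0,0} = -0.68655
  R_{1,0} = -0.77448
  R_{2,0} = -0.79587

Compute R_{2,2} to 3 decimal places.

Richardson extrapolation on the trapezoidal column (denominator 4−1=3):
R_{1,1} = -0.77448 + (-0.77448 − (-0.68655))/3 = -0.80379
R_{2,1} = (4·(-0.79587) − (-0.77448)) / 3 = -0.80300
R_{2,2} = -0.80300 + (-0.80300 − (-0.80379))/15 = -0.80295

-0.803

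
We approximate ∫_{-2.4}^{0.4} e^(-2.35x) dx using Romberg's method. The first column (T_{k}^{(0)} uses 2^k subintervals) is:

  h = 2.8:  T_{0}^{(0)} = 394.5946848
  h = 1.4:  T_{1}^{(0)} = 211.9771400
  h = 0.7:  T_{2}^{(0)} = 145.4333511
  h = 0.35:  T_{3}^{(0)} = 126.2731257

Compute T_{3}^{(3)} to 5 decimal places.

Richardson extrapolation on the trapezoidal column (denominator 4−1=3):
T_{1}^{(1)} = (4·211.9771400 − 394.5946848) / 3 = 151.1046251
T_{2}^{(1)} = (4·145.4333511 − 211.9771400) / 3 = 123.2520881
T_{3}^{(1)} = (4·126.2731257 − 145.4333511) / 3 = 119.8863839
T_{2}^{(2)} = (16·123.2520881 − 151.1046251) / 15 = 121.3952523
T_{3}^{(2)} = 119.8863839 + (119.8863839 − 123.2520881)/15 = 119.6620036
T_{3}^{(3)} = (64·119.6620036 − 121.3952523) / 63 = 119.6344917

119.63449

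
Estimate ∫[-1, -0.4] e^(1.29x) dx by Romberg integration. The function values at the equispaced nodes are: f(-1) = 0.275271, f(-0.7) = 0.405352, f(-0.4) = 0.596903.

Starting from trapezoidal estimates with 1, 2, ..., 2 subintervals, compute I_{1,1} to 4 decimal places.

0.2494

I_{0,0} (trapezoid, 1 panel, h=0.6000): 0.261652
I_{1,0} (trapezoid, 2 panels, h=0.3000): 0.252432
I_{1,1} = 0.252432 + (0.252432 − 0.261652)/3 = 0.249359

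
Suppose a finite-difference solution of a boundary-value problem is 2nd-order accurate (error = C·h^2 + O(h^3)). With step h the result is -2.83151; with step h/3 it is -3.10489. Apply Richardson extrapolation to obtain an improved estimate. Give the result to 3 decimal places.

-3.139

The leading error scales as h^2; refining by a factor of 3 reduces it by 3^2 = 9.
Extrapolated value = (9·A(h/3) − A(h)) / (9 − 1)
= (9·(-3.10489) − (-2.83151)) / 8
= -25.11250 / 8 = -3.13906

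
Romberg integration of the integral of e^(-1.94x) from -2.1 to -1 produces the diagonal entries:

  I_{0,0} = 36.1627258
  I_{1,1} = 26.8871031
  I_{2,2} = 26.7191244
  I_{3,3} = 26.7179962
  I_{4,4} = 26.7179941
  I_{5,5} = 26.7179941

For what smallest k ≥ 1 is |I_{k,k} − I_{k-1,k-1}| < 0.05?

|I_{1,1} − I_{0,0}| = 9.2756227 ≥ 0.05
|I_{2,2} − I_{1,1}| = 0.1679787 ≥ 0.05
|I_{3,3} − I_{2,2}| = 0.0011282 < 0.05

k = 3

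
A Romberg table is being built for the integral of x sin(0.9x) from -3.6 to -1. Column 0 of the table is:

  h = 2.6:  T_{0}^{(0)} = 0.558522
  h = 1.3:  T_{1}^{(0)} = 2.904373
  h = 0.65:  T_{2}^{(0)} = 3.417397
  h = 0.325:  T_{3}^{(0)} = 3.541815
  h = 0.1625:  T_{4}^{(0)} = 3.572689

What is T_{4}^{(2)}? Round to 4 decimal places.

3.5830

T_{3}^{(1)} = (4·3.541815 − 3.417397) / 3 = 3.583288
T_{4}^{(1)} = (4·3.572689 − 3.541815) / 3 = 3.582980
T_{4}^{(2)} = (16·3.582980 − 3.583288) / 15 = 3.582959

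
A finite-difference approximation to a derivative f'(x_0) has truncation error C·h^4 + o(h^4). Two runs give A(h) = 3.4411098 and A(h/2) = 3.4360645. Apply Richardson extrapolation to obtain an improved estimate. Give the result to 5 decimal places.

3.43573

The leading error scales as h^4; refining by a factor of 2 reduces it by 2^4 = 16.
Extrapolated value = (16·A(h/2) − A(h)) / (16 − 1)
= (16·3.4360645 − 3.4411098) / 15
= 51.5359222 / 15 = 3.4357281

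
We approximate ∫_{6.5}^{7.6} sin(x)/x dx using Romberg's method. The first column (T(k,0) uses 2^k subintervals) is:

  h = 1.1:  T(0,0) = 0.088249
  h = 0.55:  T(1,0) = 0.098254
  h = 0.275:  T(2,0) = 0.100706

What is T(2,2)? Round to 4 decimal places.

0.1015

T(1,1) = 0.098254 + (0.098254 − 0.088249)/3 = 0.101589
T(2,1) = 0.100706 + (0.100706 − 0.098254)/3 = 0.101523
T(2,2) = (16·0.101523 − 0.101589) / 15 = 0.101519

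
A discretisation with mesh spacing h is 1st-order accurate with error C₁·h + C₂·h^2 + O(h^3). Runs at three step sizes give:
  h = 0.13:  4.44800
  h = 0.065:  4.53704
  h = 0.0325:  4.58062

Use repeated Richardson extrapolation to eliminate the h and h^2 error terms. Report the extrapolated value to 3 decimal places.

First eliminate the h term (factor 2^1 = 2):
  B₁ = (2·4.53704 − 4.44800)/1 = 4.62608
  B₂ = (2·4.58062 − 4.53704)/1 = 4.62420
Then eliminate the h^2 term (factor 2^2 = 4):
  (4·4.62420 − 4.62608)/3 = 4.62357

4.624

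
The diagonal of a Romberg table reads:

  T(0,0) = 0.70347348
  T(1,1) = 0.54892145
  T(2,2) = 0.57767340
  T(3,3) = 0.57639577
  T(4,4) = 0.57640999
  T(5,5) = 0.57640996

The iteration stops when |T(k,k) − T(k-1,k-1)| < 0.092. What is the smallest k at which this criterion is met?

|T(1,1) − T(0,0)| = 0.15455203 ≥ 0.092
|T(2,2) − T(1,1)| = 0.02875195 < 0.092

k = 2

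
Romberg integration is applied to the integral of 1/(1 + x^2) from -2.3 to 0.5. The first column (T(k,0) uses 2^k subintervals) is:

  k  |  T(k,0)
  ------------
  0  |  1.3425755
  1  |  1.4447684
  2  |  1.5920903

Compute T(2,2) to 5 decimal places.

Richardson extrapolation on the trapezoidal column (denominator 4−1=3):
T(1,1) = 1.4447684 + (1.4447684 − 1.3425755)/3 = 1.4788327
T(2,1) = 1.5920903 + (1.5920903 − 1.4447684)/3 = 1.6411976
T(2,2) = (16·1.6411976 − 1.4788327) / 15 = 1.6520219

1.65202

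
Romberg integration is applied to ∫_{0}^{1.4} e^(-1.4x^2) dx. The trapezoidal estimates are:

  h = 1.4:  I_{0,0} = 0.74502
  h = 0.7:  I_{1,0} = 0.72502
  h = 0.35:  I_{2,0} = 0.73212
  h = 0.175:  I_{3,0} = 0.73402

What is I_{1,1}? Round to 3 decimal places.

0.718

Richardson extrapolation on the trapezoidal column (denominator 4−1=3):
I_{1,1} = 0.72502 + (0.72502 − 0.74502)/3 = 0.71835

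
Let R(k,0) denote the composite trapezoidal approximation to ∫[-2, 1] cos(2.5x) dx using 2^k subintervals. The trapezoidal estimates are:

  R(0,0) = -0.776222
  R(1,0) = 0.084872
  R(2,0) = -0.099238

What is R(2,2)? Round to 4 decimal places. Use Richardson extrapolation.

-0.1961

Richardson extrapolation on the trapezoidal column (denominator 4−1=3):
R(1,1) = (4·0.084872 − (-0.776222)) / 3 = 0.371903
R(2,1) = -0.099238 + (-0.099238 − 0.084872)/3 = -0.160608
R(2,2) = -0.160608 + (-0.160608 − 0.371903)/15 = -0.196109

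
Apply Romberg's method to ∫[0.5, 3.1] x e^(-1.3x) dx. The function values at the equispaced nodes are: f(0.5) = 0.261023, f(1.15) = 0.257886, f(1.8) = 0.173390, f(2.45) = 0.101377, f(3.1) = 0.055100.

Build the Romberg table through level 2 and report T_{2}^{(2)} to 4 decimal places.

T_{0}^{(0)} (trapezoid, 1 panel, h=2.6000): 0.410960
T_{1}^{(0)} (trapezoid, 2 panels, h=1.3000): 0.430887
T_{2}^{(0)} (trapezoid, 4 panels, h=0.6500): 0.448964
T_{1}^{(1)} = 0.430887 + (0.430887 − 0.410960)/3 = 0.437529
T_{2}^{(1)} = 0.448964 + (0.448964 − 0.430887)/3 = 0.454990
T_{2}^{(2)} = 0.454990 + (0.454990 − 0.437529)/15 = 0.456154

0.4562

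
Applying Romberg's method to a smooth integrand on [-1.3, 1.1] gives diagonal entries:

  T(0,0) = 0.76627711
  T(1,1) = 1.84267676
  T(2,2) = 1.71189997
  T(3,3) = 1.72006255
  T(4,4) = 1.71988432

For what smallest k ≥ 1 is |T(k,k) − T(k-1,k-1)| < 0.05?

|T(1,1) − T(0,0)| = 1.07639965 ≥ 0.05
|T(2,2) − T(1,1)| = 0.13077679 ≥ 0.05
|T(3,3) − T(2,2)| = 0.00816258 < 0.05

k = 3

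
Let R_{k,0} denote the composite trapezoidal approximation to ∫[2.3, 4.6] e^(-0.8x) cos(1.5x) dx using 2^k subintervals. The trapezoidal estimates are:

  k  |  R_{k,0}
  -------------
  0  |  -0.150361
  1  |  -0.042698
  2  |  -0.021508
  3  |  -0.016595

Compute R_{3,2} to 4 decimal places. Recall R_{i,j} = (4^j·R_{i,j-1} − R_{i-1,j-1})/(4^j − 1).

R_{2,1} = (4·(-0.021508) − (-0.042698)) / 3 = -0.014445
R_{3,1} = (4·(-0.016595) − (-0.021508)) / 3 = -0.014957
R_{3,2} = (16·(-0.014957) − (-0.014445)) / 15 = -0.014991

-0.0150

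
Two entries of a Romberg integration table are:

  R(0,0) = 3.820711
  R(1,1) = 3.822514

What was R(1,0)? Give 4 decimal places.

From R(1,1) = (4·R(1,0) − R(0,0))/3, solve for R(1,0):
4·R(1,0) = 3·3.822514 + 3.820711 = 15.288253
R(1,0) = 3.822063

3.8221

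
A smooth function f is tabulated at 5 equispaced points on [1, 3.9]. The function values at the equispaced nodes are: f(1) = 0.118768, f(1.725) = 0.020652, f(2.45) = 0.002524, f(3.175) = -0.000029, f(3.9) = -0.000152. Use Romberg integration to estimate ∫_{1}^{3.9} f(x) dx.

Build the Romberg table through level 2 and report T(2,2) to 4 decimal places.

T(0,0) (trapezoid, 1 panel, h=2.9000): 0.171993
T(1,0) (trapezoid, 2 panels, h=1.4500): 0.089656
T(2,0) (trapezoid, 4 panels, h=0.7250): 0.059780
T(1,1) = 0.089656 + (0.089656 − 0.171993)/3 = 0.062210
T(2,1) = 0.059780 + (0.059780 − 0.089656)/3 = 0.049821
T(2,2) = 0.049821 + (0.049821 − 0.062210)/15 = 0.048995

0.0490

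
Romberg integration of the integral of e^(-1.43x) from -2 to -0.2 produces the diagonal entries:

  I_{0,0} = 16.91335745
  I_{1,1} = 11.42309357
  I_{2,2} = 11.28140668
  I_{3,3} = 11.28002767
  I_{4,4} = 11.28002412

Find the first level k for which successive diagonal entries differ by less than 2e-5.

k = 4

|I_{1,1} − I_{0,0}| = 5.49026388 ≥ 2e-5
|I_{2,2} − I_{1,1}| = 0.14168689 ≥ 2e-5
|I_{3,3} − I_{2,2}| = 0.00137901 ≥ 2e-5
|I_{4,4} − I_{3,3}| = 0.00000355 < 2e-5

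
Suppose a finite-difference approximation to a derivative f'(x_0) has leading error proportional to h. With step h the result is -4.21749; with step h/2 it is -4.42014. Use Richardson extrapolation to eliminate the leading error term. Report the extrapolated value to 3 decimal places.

The leading error scales as h; refining by a factor of 2 reduces it by 2^1 = 2.
Extrapolated value = (2·A(h/2) − A(h)) / (2 − 1)
= (2·(-4.42014) − (-4.21749)) / 1
= -4.62279 / 1 = -4.62279

-4.623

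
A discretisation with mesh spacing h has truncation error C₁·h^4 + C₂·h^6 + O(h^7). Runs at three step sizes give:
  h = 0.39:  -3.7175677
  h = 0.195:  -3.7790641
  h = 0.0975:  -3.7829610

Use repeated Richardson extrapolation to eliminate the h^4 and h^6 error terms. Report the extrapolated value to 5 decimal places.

First eliminate the h^4 term (factor 2^4 = 16):
  B₁ = (16·(-3.7790641) − (-3.7175677))/15 = -3.7831639
  B₂ = (16·(-3.7829610) − (-3.7790641))/15 = -3.7832208
Then eliminate the h^6 term (factor 2^6 = 64):
  (64·(-3.7832208) − (-3.7831639))/63 = -3.7832217

-3.78322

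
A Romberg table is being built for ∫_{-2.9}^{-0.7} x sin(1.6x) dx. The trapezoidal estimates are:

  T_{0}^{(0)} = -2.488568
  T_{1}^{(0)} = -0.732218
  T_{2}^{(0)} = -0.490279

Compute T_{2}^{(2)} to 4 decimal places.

-0.4272

Richardson extrapolation on the trapezoidal column (denominator 4−1=3):
T_{1}^{(1)} = (4·(-0.732218) − (-2.488568)) / 3 = -0.146768
T_{2}^{(1)} = -0.490279 + (-0.490279 − (-0.732218))/3 = -0.409633
T_{2}^{(2)} = -0.409633 + (-0.409633 − (-0.146768))/15 = -0.427157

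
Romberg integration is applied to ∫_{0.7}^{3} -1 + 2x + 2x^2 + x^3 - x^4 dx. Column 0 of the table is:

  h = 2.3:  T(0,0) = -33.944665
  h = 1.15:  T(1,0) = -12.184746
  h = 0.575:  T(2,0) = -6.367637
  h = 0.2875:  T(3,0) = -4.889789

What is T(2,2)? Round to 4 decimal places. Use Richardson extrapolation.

-4.3951

Richardson extrapolation on the trapezoidal column (denominator 4−1=3):
T(1,1) = -12.184746 + (-12.184746 − (-33.944665))/3 = -4.931440
T(2,1) = -6.367637 + (-6.367637 − (-12.184746))/3 = -4.428601
T(2,2) = (16·(-4.428601) − (-4.931440)) / 15 = -4.395078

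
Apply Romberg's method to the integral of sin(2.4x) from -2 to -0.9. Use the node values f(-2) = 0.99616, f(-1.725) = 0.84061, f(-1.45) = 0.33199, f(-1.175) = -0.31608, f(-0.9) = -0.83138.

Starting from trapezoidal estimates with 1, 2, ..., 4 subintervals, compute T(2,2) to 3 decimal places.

T(0,0) (trapezoid, 1 panel, h=1.1000): 0.09063
T(1,0) (trapezoid, 2 panels, h=0.5500): 0.22791
T(2,0) (trapezoid, 4 panels, h=0.2750): 0.25820
T(1,1) = 0.22791 + (0.22791 − 0.09063)/3 = 0.27367
T(2,1) = 0.25820 + (0.25820 − 0.22791)/3 = 0.26830
T(2,2) = 0.26830 + (0.26830 − 0.27367)/15 = 0.26794

0.268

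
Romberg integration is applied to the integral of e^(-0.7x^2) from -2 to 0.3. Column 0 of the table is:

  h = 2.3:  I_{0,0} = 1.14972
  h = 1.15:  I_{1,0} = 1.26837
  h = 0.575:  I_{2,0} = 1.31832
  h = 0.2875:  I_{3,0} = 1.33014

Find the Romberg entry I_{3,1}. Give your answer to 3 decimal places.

Richardson extrapolation on the trapezoidal column (denominator 4−1=3):
I_{3,1} = 1.33014 + (1.33014 − 1.31832)/3 = 1.33408

1.334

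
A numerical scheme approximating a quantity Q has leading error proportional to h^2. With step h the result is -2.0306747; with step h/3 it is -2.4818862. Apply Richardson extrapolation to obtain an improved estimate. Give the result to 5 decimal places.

The leading error scales as h^2; refining by a factor of 3 reduces it by 3^2 = 9.
Extrapolated value = (9·A(h/3) − A(h)) / (9 − 1)
= (9·(-2.4818862) − (-2.0306747)) / 8
= -20.3063011 / 8 = -2.5382876

-2.53829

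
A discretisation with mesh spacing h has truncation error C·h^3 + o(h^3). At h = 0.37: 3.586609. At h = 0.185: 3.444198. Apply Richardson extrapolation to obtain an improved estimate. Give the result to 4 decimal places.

3.4239

Extrapolated value = (8·A(h/2) − A(h)) / (8 − 1)
= (8·3.444198 − 3.586609) / 7
= 23.966975 / 7 = 3.423854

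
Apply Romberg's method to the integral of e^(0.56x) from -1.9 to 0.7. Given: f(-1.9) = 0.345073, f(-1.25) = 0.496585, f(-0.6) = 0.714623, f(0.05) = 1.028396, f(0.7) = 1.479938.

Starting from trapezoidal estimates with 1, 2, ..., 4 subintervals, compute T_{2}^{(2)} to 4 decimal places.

2.0266

T_{0}^{(0)} (trapezoid, 1 panel, h=2.6000): 2.372514
T_{1}^{(0)} (trapezoid, 2 panels, h=1.3000): 2.115267
T_{2}^{(0)} (trapezoid, 4 panels, h=0.6500): 2.048871
T_{1}^{(1)} = 2.115267 + (2.115267 − 2.372514)/3 = 2.029518
T_{2}^{(1)} = 2.048871 + (2.048871 − 2.115267)/3 = 2.026739
T_{2}^{(2)} = 2.026739 + (2.026739 − 2.029518)/15 = 2.026554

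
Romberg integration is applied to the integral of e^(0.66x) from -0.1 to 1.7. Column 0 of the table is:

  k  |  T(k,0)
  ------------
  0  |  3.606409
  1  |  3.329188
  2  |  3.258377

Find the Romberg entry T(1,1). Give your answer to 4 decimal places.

Richardson extrapolation on the trapezoidal column (denominator 4−1=3):
T(1,1) = (4·3.329188 − 3.606409) / 3 = 3.236781

3.2368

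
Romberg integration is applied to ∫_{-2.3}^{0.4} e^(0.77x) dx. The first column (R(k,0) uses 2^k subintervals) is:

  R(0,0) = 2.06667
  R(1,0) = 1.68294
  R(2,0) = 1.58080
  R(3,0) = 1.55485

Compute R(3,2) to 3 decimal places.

Richardson extrapolation on the trapezoidal column (denominator 4−1=3):
R(2,1) = 1.58080 + (1.58080 − 1.68294)/3 = 1.54675
R(3,1) = 1.55485 + (1.55485 − 1.58080)/3 = 1.54620
R(3,2) = 1.54620 + (1.54620 − 1.54675)/15 = 1.54616

1.546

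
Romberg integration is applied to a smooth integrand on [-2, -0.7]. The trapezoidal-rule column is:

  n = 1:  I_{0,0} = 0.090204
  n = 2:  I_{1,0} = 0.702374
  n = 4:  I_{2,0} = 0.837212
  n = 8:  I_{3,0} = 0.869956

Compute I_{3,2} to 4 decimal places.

I_{2,1} = 0.837212 + (0.837212 − 0.702374)/3 = 0.882158
I_{3,1} = (4·0.869956 − 0.837212) / 3 = 0.880871
I_{3,2} = 0.880871 + (0.880871 − 0.882158)/15 = 0.880785
(Column j=1 coincides with Simpson's rule on the same nodes.)

0.8808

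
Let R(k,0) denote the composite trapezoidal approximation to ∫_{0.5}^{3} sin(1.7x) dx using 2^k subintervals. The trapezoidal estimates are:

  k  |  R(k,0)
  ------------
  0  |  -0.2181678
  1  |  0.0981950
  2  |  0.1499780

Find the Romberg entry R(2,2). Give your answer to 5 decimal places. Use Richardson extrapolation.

R(1,1) = 0.0981950 + (0.0981950 − (-0.2181678))/3 = 0.2036493
R(2,1) = 0.1499780 + (0.1499780 − 0.0981950)/3 = 0.1672390
R(2,2) = (16·0.1672390 − 0.2036493) / 15 = 0.1648116

0.16481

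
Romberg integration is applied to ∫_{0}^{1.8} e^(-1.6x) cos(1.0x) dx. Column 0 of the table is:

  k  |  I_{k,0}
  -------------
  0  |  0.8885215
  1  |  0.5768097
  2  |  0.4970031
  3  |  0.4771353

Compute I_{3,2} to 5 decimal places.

I_{2,1} = 0.4970031 + (0.4970031 − 0.5768097)/3 = 0.4704009
I_{3,1} = (4·0.4771353 − 0.4970031) / 3 = 0.4705127
I_{3,2} = (16·0.4705127 − 0.4704009) / 15 = 0.4705202

0.47052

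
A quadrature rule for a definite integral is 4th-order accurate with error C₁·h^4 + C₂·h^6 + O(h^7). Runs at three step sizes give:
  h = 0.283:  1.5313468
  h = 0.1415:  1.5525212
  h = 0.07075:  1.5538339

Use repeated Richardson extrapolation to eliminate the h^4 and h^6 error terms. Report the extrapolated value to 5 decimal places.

1.55392

First eliminate the h^4 term (factor 2^4 = 16):
  B₁ = (16·1.5525212 − 1.5313468)/15 = 1.5539328
  B₂ = (16·1.5538339 − 1.5525212)/15 = 1.5539214
Then eliminate the h^6 term (factor 2^6 = 64):
  (64·1.5539214 − 1.5539328)/63 = 1.5539212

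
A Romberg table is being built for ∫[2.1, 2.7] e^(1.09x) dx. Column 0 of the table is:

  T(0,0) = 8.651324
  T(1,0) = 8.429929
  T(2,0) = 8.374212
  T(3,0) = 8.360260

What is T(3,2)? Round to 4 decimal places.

Richardson extrapolation on the trapezoidal column (denominator 4−1=3):
T(2,1) = (4·8.374212 − 8.429929) / 3 = 8.355640
T(3,1) = (4·8.360260 − 8.374212) / 3 = 8.355609
T(3,2) = (16·8.355609 − 8.355640) / 15 = 8.355607

8.3556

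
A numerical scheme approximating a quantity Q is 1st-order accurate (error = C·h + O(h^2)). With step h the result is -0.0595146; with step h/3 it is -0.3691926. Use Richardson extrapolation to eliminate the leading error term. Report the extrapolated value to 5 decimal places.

-0.52403

The leading error scales as h; refining by a factor of 3 reduces it by 3^1 = 3.
Extrapolated value = (3·A(h/3) − A(h)) / (3 − 1)
= (3·(-0.3691926) − (-0.0595146)) / 2
= -1.0480632 / 2 = -0.5240316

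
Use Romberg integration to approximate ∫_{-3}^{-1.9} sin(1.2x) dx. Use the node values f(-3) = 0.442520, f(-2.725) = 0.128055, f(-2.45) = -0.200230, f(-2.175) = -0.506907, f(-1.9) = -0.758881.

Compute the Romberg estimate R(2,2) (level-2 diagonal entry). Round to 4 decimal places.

R(0,0) (trapezoid, 1 panel, h=1.1000): -0.173999
R(1,0) (trapezoid, 2 panels, h=0.5500): -0.197126
R(2,0) (trapezoid, 4 panels, h=0.2750): -0.202747
R(1,1) = -0.197126 + (-0.197126 − (-0.173999))/3 = -0.204835
R(2,1) = -0.202747 + (-0.202747 − (-0.197126))/3 = -0.204621
R(2,2) = -0.204621 + (-0.204621 − (-0.204835))/15 = -0.204607

-0.2046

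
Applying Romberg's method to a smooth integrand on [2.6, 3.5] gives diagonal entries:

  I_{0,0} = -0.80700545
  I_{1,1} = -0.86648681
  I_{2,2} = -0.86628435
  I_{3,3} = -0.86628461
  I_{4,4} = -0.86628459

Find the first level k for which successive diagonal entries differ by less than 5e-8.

|I_{1,1} − I_{0,0}| = 0.05948136 ≥ 5e-8
|I_{2,2} − I_{1,1}| = 0.00020246 ≥ 5e-8
|I_{3,3} − I_{2,2}| = 0.00000026 ≥ 5e-8
|I_{4,4} − I_{3,3}| = 0.00000002 < 5e-8

k = 4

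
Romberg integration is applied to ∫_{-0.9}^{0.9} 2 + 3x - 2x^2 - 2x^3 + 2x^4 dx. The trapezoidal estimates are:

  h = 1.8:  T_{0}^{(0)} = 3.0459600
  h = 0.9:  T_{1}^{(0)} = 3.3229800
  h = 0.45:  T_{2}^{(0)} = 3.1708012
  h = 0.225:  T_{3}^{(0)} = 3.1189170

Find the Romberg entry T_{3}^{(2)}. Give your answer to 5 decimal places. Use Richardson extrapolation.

3.10039

Richardson extrapolation on the trapezoidal column (denominator 4−1=3):
T_{2}^{(1)} = 3.1708012 + (3.1708012 − 3.3229800)/3 = 3.1200749
T_{3}^{(1)} = 3.1189170 + (3.1189170 − 3.1708012)/3 = 3.1016223
T_{3}^{(2)} = 3.1016223 + (3.1016223 − 3.1200749)/15 = 3.1003921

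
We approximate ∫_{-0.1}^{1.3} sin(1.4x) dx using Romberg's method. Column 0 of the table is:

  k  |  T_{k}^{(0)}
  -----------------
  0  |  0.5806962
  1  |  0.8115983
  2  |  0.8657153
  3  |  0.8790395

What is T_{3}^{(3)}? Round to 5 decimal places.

0.88346

T_{1}^{(1)} = 0.8115983 + (0.8115983 − 0.5806962)/3 = 0.8885657
T_{2}^{(1)} = 0.8657153 + (0.8657153 − 0.8115983)/3 = 0.8837543
T_{3}^{(1)} = (4·0.8790395 − 0.8657153) / 3 = 0.8834809
T_{2}^{(2)} = 0.8837543 + (0.8837543 − 0.8885657)/15 = 0.8834335
T_{3}^{(2)} = (16·0.8834809 − 0.8837543) / 15 = 0.8834627
T_{3}^{(3)} = (64·0.8834627 − 0.8834335) / 63 = 0.8834632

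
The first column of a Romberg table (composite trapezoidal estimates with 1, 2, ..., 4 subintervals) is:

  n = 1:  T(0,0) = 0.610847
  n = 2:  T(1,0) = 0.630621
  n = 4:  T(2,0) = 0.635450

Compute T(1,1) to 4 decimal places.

T(1,1) = 0.630621 + (0.630621 − 0.610847)/3 = 0.637212
(Column j=1 coincides with Simpson's rule on the same nodes.)

0.6372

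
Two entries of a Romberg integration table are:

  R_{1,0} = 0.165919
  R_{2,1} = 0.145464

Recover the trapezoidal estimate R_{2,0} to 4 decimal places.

From R_{2,1} = (4·R_{2,0} − R_{1,0})/3, solve for R_{2,0}:
4·R_{2,0} = 3·0.145464 + 0.165919 = 0.602311
R_{2,0} = 0.150578

0.1506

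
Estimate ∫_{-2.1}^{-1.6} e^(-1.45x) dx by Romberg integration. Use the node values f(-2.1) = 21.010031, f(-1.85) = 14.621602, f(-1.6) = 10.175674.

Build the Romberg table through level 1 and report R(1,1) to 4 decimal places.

7.4727

R(0,0) (trapezoid, 1 panel, h=0.5000): 7.796426
R(1,0) (trapezoid, 2 panels, h=0.2500): 7.553614
R(1,1) = 7.553614 + (7.553614 − 7.796426)/3 = 7.472677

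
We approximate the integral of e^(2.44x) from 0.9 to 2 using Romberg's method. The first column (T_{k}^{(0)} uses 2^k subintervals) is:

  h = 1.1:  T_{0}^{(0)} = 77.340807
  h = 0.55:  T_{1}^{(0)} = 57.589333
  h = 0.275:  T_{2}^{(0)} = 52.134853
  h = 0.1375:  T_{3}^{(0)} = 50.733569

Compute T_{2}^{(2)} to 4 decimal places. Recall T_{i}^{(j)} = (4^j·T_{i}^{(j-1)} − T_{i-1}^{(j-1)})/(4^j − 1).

50.2708

Richardson extrapolation on the trapezoidal column (denominator 4−1=3):
T_{1}^{(1)} = (4·57.589333 − 77.340807) / 3 = 51.005508
T_{2}^{(1)} = (4·52.134853 − 57.589333) / 3 = 50.316693
T_{2}^{(2)} = (16·50.316693 − 51.005508) / 15 = 50.270772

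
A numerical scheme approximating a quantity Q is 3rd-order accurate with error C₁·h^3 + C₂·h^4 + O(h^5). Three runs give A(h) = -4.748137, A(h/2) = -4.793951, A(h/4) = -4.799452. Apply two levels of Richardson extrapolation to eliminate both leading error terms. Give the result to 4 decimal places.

-4.8002

First eliminate the h^3 term (factor 2^3 = 8):
  B₁ = (8·(-4.793951) − (-4.748137))/7 = -4.800496
  B₂ = (8·(-4.799452) − (-4.793951))/7 = -4.800238
Then eliminate the h^4 term (factor 2^4 = 16):
  (16·(-4.800238) − (-4.800496))/15 = -4.800221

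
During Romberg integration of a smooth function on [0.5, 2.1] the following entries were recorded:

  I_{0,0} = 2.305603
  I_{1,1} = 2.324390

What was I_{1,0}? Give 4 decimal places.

2.3197

From I_{1,1} = (4·I_{1,0} − I_{0,0})/3, solve for I_{1,0}:
4·I_{1,0} = 3·2.324390 + 2.305603 = 9.278773
I_{1,0} = 2.319693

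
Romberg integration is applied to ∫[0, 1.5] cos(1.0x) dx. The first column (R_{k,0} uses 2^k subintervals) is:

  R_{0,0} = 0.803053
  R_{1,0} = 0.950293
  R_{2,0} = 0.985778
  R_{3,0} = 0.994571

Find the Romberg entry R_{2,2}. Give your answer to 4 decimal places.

0.9975

Richardson extrapolation on the trapezoidal column (denominator 4−1=3):
R_{1,1} = (4·0.950293 − 0.803053) / 3 = 0.999373
R_{2,1} = 0.985778 + (0.985778 − 0.950293)/3 = 0.997606
R_{2,2} = 0.997606 + (0.997606 − 0.999373)/15 = 0.997488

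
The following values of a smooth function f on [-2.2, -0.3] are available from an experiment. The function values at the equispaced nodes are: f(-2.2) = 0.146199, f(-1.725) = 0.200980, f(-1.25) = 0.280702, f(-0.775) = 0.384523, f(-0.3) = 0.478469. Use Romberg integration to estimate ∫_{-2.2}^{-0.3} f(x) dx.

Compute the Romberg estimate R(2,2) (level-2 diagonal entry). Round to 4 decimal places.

R(0,0) (trapezoid, 1 panel, h=1.9000): 0.593435
R(1,0) (trapezoid, 2 panels, h=0.9500): 0.563384
R(2,0) (trapezoid, 4 panels, h=0.4750): 0.559806
R(1,1) = 0.563384 + (0.563384 − 0.593435)/3 = 0.553367
R(2,1) = 0.559806 + (0.559806 − 0.563384)/3 = 0.558613
R(2,2) = 0.558613 + (0.558613 − 0.553367)/15 = 0.558963

0.5590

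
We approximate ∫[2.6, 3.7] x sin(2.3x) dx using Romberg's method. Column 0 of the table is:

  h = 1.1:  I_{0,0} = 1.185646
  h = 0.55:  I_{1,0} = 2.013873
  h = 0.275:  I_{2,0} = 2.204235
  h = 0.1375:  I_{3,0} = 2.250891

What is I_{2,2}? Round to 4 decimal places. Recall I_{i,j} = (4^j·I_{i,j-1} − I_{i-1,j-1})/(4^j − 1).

2.2662

I_{1,1} = 2.013873 + (2.013873 − 1.185646)/3 = 2.289949
I_{2,1} = (4·2.204235 − 2.013873) / 3 = 2.267689
I_{2,2} = (16·2.267689 − 2.289949) / 15 = 2.266205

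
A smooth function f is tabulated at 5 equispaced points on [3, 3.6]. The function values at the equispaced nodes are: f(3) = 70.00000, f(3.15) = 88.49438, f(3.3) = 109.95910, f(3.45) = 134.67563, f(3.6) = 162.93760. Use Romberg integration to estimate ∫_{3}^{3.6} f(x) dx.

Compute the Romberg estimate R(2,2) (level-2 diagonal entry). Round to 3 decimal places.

67.277

R(0,0) (trapezoid, 1 panel, h=0.6000): 69.88128
R(1,0) (trapezoid, 2 panels, h=0.3000): 67.92837
R(2,0) (trapezoid, 4 panels, h=0.1500): 67.43969
R(1,1) = 67.92837 + (67.92837 − 69.88128)/3 = 67.27740
R(2,1) = 67.43969 + (67.43969 − 67.92837)/3 = 67.27680
R(2,2) = 67.27680 + (67.27680 − 67.27740)/15 = 67.27676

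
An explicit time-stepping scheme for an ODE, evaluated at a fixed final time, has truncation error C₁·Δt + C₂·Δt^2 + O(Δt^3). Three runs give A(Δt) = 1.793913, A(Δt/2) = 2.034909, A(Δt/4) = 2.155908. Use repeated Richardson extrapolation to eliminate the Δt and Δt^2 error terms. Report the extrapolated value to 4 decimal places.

First eliminate the Δt term (factor 2^1 = 2):
  B₁ = (2·2.034909 − 1.793913)/1 = 2.275905
  B₂ = (2·2.155908 − 2.034909)/1 = 2.276907
Then eliminate the Δt^2 term (factor 2^2 = 4):
  (4·2.276907 − 2.275905)/3 = 2.277241

2.2772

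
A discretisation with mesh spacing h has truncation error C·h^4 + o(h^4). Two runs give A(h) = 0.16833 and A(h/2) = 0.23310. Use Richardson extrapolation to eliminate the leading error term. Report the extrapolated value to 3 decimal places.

0.237

The leading error scales as h^4; refining by a factor of 2 reduces it by 2^4 = 16.
Extrapolated value = (16·A(h/2) − A(h)) / (16 − 1)
= (16·0.23310 − 0.16833) / 15
= 3.56127 / 15 = 0.23742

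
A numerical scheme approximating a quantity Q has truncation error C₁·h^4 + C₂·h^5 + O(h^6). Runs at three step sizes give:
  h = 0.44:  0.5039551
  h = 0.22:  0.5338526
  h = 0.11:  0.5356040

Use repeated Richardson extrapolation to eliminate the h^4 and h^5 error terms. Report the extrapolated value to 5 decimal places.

0.53572

First eliminate the h^4 term (factor 2^4 = 16):
  B₁ = (16·0.5338526 − 0.5039551)/15 = 0.5358458
  B₂ = (16·0.5356040 − 0.5338526)/15 = 0.5357208
Then eliminate the h^5 term (factor 2^5 = 32):
  (32·0.5357208 − 0.5358458)/31 = 0.5357168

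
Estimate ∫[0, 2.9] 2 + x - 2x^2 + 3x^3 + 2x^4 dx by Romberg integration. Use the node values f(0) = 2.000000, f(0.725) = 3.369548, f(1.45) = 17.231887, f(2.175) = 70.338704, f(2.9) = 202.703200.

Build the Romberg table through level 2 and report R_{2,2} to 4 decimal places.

R_{0,0} (trapezoid, 1 panel, h=2.9000): 296.819640
R_{1,0} (trapezoid, 2 panels, h=1.4500): 173.396056
R_{2,0} (trapezoid, 4 panels, h=0.7250): 140.136511
R_{1,1} = 173.396056 + (173.396056 − 296.819640)/3 = 132.254861
R_{2,1} = 140.136511 + (140.136511 − 173.396056)/3 = 129.049996
R_{2,2} = 129.049996 + (129.049996 − 132.254861)/15 = 128.836338

128.8363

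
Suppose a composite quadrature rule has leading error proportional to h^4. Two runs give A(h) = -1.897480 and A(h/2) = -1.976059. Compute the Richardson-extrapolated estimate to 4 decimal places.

The leading error scales as h^4; refining by a factor of 2 reduces it by 2^4 = 16.
Extrapolated value = (16·A(h/2) − A(h)) / (16 − 1)
= (16·(-1.976059) − (-1.897480)) / 15
= -29.719464 / 15 = -1.981298

-1.9813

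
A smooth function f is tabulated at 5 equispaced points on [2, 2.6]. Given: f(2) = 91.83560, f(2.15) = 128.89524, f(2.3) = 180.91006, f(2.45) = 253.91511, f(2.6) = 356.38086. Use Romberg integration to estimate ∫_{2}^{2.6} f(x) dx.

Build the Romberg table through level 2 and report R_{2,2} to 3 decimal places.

117.056

R_{0,0} (trapezoid, 1 panel, h=0.6000): 134.46494
R_{1,0} (trapezoid, 2 panels, h=0.3000): 121.50549
R_{2,0} (trapezoid, 4 panels, h=0.1500): 118.17430
R_{1,1} = 121.50549 + (121.50549 − 134.46494)/3 = 117.18567
R_{2,1} = 118.17430 + (118.17430 − 121.50549)/3 = 117.06390
R_{2,2} = 117.06390 + (117.06390 − 117.18567)/15 = 117.05578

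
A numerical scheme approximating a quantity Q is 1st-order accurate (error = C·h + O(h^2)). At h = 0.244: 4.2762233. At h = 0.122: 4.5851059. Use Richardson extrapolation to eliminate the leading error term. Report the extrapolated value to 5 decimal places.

The leading error scales as h; refining by a factor of 2 reduces it by 2^1 = 2.
Extrapolated value = (2·A(h/2) − A(h)) / (2 − 1)
= (2·4.5851059 − 4.2762233) / 1
= 4.8939885 / 1 = 4.8939885

4.89399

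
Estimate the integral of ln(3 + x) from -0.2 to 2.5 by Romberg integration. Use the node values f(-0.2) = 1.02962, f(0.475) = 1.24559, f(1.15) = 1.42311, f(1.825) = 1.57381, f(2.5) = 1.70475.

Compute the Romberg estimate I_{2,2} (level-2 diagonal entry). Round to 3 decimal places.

3.793

I_{0,0} (trapezoid, 1 panel, h=2.7000): 3.69140
I_{1,0} (trapezoid, 2 panels, h=1.3500): 3.76690
I_{2,0} (trapezoid, 4 panels, h=0.6750): 3.78654
I_{1,1} = 3.76690 + (3.76690 − 3.69140)/3 = 3.79207
I_{2,1} = 3.78654 + (3.78654 − 3.76690)/3 = 3.79309
I_{2,2} = 3.79309 + (3.79309 − 3.79207)/15 = 3.79316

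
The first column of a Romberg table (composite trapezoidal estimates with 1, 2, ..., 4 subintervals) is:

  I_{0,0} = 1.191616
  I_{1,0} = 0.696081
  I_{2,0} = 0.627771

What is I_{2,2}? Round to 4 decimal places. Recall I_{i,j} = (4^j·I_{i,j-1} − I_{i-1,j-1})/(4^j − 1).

0.6099

Richardson extrapolation on the trapezoidal column (denominator 4−1=3):
I_{1,1} = 0.696081 + (0.696081 − 1.191616)/3 = 0.530903
I_{2,1} = (4·0.627771 − 0.696081) / 3 = 0.605001
I_{2,2} = 0.605001 + (0.605001 − 0.530903)/15 = 0.609941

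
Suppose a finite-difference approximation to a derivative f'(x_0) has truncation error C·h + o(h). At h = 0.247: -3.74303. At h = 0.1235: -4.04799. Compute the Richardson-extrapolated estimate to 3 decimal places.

-4.353

Extrapolated value = (2·A(h/2) − A(h)) / (2 − 1)
= (2·(-4.04799) − (-3.74303)) / 1
= -4.35295 / 1 = -4.35295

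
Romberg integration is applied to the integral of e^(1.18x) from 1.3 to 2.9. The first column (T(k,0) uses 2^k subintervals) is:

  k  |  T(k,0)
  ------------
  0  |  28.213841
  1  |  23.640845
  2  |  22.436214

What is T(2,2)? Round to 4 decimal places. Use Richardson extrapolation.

T(1,1) = 23.640845 + (23.640845 − 28.213841)/3 = 22.116513
T(2,1) = (4·22.436214 − 23.640845) / 3 = 22.034670
T(2,2) = 22.034670 + (22.034670 − 22.116513)/15 = 22.029214

22.0292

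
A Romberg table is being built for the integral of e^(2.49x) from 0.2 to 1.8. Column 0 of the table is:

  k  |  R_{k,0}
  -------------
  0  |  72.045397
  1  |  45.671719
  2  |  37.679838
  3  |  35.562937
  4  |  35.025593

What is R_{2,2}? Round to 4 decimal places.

R_{1,1} = 45.671719 + (45.671719 − 72.045397)/3 = 36.880493
R_{2,1} = 37.679838 + (37.679838 − 45.671719)/3 = 35.015878
R_{2,2} = 35.015878 + (35.015878 − 36.880493)/15 = 34.891570

34.8916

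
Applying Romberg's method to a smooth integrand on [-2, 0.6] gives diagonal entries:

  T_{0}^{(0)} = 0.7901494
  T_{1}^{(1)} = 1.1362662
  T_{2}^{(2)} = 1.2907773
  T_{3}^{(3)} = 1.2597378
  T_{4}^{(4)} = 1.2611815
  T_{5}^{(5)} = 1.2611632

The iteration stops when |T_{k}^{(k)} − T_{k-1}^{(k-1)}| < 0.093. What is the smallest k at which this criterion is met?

k = 3

|T_{1}^{(1)} − T_{0}^{(0)}| = 0.3461168 ≥ 0.093
|T_{2}^{(2)} − T_{1}^{(1)}| = 0.1545111 ≥ 0.093
|T_{3}^{(3)} − T_{2}^{(2)}| = 0.0310395 < 0.093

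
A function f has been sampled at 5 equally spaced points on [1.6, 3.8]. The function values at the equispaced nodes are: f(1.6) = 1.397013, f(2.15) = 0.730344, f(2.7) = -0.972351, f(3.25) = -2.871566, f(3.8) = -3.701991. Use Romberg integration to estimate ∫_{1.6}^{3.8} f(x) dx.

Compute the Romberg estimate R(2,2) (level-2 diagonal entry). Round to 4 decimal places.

-2.3545

R(0,0) (trapezoid, 1 panel, h=2.2000): -2.535476
R(1,0) (trapezoid, 2 panels, h=1.1000): -2.337324
R(2,0) (trapezoid, 4 panels, h=0.5500): -2.346334
R(1,1) = -2.337324 + (-2.337324 − (-2.535476))/3 = -2.271273
R(2,1) = -2.346334 + (-2.346334 − (-2.337324))/3 = -2.349337
R(2,2) = -2.349337 + (-2.349337 − (-2.271273))/15 = -2.354541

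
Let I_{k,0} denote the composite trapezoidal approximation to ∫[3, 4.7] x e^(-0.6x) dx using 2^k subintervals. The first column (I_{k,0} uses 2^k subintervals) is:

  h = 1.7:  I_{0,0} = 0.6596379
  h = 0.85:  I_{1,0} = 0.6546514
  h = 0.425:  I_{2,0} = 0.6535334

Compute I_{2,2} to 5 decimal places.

I_{1,1} = (4·0.6546514 − 0.6596379) / 3 = 0.6529892
I_{2,1} = (4·0.6535334 − 0.6546514) / 3 = 0.6531607
I_{2,2} = 0.6531607 + (0.6531607 − 0.6529892)/15 = 0.6531721

0.65317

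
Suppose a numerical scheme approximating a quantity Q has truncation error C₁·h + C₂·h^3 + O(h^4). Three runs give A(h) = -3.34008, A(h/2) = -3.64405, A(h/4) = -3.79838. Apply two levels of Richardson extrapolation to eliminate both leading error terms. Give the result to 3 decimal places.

-3.953

First eliminate the h term (factor 2^1 = 2):
  B₁ = (2·(-3.64405) − (-3.34008))/1 = -3.94802
  B₂ = (2·(-3.79838) − (-3.64405))/1 = -3.95271
Then eliminate the h^3 term (factor 2^3 = 8):
  (8·(-3.95271) − (-3.94802))/7 = -3.95338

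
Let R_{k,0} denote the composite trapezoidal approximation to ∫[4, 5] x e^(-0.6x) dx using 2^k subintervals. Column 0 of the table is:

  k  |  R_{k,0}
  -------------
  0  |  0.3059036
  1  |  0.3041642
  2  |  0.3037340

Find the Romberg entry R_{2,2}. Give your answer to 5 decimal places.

R_{1,1} = 0.3041642 + (0.3041642 − 0.3059036)/3 = 0.3035844
R_{2,1} = (4·0.3037340 − 0.3041642) / 3 = 0.3035906
R_{2,2} = 0.3035906 + (0.3035906 − 0.3035844)/15 = 0.3035910

0.30359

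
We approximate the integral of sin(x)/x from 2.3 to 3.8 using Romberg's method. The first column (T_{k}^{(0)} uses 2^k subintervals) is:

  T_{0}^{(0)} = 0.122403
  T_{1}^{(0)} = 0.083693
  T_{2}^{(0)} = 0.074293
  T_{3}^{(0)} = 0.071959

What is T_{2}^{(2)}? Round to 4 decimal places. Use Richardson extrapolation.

0.0712

Richardson extrapolation on the trapezoidal column (denominator 4−1=3):
T_{1}^{(1)} = 0.083693 + (0.083693 − 0.122403)/3 = 0.070790
T_{2}^{(1)} = (4·0.074293 − 0.083693) / 3 = 0.071160
T_{2}^{(2)} = (16·0.071160 − 0.070790) / 15 = 0.071185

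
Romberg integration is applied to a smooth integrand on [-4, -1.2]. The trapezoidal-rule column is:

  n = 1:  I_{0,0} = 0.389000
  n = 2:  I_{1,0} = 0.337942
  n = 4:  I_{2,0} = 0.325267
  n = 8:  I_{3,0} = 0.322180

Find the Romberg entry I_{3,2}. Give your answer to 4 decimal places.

0.3212

I_{2,1} = 0.325267 + (0.325267 − 0.337942)/3 = 0.321042
I_{3,1} = (4·0.322180 − 0.325267) / 3 = 0.321151
I_{3,2} = (16·0.321151 − 0.321042) / 15 = 0.321158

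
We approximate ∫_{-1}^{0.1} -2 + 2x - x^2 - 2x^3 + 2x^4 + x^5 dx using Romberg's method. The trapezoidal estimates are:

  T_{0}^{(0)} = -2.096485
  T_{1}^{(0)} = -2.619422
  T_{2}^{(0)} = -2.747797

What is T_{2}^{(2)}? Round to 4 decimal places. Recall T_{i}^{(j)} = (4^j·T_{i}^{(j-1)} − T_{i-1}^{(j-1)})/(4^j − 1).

Richardson extrapolation on the trapezoidal column (denominator 4−1=3):
T_{1}^{(1)} = (4·(-2.619422) − (-2.096485)) / 3 = -2.793734
T_{2}^{(1)} = -2.747797 + (-2.747797 − (-2.619422))/3 = -2.790589
T_{2}^{(2)} = (16·(-2.790589) − (-2.793734)) / 15 = -2.790379

-2.7904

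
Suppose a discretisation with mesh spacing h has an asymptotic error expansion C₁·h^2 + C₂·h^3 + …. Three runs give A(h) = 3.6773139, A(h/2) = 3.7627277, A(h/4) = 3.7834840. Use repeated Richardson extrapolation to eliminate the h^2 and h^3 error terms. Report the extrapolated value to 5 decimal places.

3.79029

First eliminate the h^2 term (factor 2^2 = 4):
  B₁ = (4·3.7627277 − 3.6773139)/3 = 3.7911990
  B₂ = (4·3.7834840 − 3.7627277)/3 = 3.7904028
Then eliminate the h^3 term (factor 2^3 = 8):
  (8·3.7904028 − 3.7911990)/7 = 3.7902891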